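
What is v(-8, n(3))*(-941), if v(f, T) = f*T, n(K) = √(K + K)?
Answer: 7528*√6 ≈ 18440.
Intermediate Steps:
n(K) = √2*√K (n(K) = √(2*K) = √2*√K)
v(f, T) = T*f
v(-8, n(3))*(-941) = ((√2*√3)*(-8))*(-941) = (√6*(-8))*(-941) = -8*√6*(-941) = 7528*√6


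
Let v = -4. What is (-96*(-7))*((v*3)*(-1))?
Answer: 8064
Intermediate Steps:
(-96*(-7))*((v*3)*(-1)) = (-96*(-7))*(-4*3*(-1)) = 672*(-12*(-1)) = 672*12 = 8064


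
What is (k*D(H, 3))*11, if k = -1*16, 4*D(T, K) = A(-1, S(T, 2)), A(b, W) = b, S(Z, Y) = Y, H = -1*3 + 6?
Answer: 44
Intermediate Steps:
H = 3 (H = -3 + 6 = 3)
D(T, K) = -1/4 (D(T, K) = (1/4)*(-1) = -1/4)
k = -16
(k*D(H, 3))*11 = -16*(-1/4)*11 = 4*11 = 44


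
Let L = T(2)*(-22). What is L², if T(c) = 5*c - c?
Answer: 30976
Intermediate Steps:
T(c) = 4*c
L = -176 (L = (4*2)*(-22) = 8*(-22) = -176)
L² = (-176)² = 30976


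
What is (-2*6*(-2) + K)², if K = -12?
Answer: 144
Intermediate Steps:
(-2*6*(-2) + K)² = (-2*6*(-2) - 12)² = (-12*(-2) - 12)² = (24 - 12)² = 12² = 144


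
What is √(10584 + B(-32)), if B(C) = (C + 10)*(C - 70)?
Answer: 2*√3207 ≈ 113.26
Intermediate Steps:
B(C) = (-70 + C)*(10 + C) (B(C) = (10 + C)*(-70 + C) = (-70 + C)*(10 + C))
√(10584 + B(-32)) = √(10584 + (-700 + (-32)² - 60*(-32))) = √(10584 + (-700 + 1024 + 1920)) = √(10584 + 2244) = √12828 = 2*√3207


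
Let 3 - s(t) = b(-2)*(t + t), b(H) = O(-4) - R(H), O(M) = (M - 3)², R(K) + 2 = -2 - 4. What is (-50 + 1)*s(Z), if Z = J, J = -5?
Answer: -28077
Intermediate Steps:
R(K) = -8 (R(K) = -2 + (-2 - 4) = -2 - 6 = -8)
O(M) = (-3 + M)²
Z = -5
b(H) = 57 (b(H) = (-3 - 4)² - 1*(-8) = (-7)² + 8 = 49 + 8 = 57)
s(t) = 3 - 114*t (s(t) = 3 - 57*(t + t) = 3 - 57*2*t = 3 - 114*t)
(-50 + 1)*s(Z) = (-50 + 1)*(3 - 114*(-5)) = -49*(3 + 570) = -49*573 = -28077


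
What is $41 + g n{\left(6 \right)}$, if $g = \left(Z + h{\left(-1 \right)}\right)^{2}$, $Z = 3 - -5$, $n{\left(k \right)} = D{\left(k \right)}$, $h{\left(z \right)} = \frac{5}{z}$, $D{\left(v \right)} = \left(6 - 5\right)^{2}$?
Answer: $50$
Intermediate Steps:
$D{\left(v \right)} = 1$ ($D{\left(v \right)} = 1^{2} = 1$)
$n{\left(k \right)} = 1$
$Z = 8$ ($Z = 3 + 5 = 8$)
$g = 9$ ($g = \left(8 + \frac{5}{-1}\right)^{2} = \left(8 + 5 \left(-1\right)\right)^{2} = \left(8 - 5\right)^{2} = 3^{2} = 9$)
$41 + g n{\left(6 \right)} = 41 + 9 \cdot 1 = 41 + 9 = 50$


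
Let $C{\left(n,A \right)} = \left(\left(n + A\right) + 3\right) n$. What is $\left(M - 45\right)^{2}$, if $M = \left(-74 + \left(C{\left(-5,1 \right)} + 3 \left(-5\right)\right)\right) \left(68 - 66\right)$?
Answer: $45369$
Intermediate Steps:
$C{\left(n,A \right)} = n \left(3 + A + n\right)$ ($C{\left(n,A \right)} = \left(\left(A + n\right) + 3\right) n = \left(3 + A + n\right) n = n \left(3 + A + n\right)$)
$M = -168$ ($M = \left(-74 - \left(15 + 5 \left(3 + 1 - 5\right)\right)\right) \left(68 - 66\right) = \left(-74 - 10\right) 2 = \left(-84\right) 2 = -168$)
$\left(M - 45\right)^{2} = \left(-168 - 45\right)^{2} = \left(-213\right)^{2} = 45369$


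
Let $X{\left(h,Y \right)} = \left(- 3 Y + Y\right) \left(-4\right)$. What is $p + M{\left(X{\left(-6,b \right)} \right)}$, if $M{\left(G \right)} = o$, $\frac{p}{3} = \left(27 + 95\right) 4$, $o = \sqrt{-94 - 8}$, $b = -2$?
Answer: $1464 + i \sqrt{102} \approx 1464.0 + 10.1 i$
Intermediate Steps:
$o = i \sqrt{102}$ ($o = \sqrt{-102} = i \sqrt{102} \approx 10.1 i$)
$X{\left(h,Y \right)} = 8 Y$ ($X{\left(h,Y \right)} = - 2 Y \left(-4\right) = 8 Y$)
$p = 1464$ ($p = 3 \left(27 + 95\right) 4 = 3 \cdot 122 \cdot 4 = 3 \cdot 488 = 1464$)
$M{\left(G \right)} = i \sqrt{102}$
$p + M{\left(X{\left(-6,b \right)} \right)} = 1464 + i \sqrt{102}$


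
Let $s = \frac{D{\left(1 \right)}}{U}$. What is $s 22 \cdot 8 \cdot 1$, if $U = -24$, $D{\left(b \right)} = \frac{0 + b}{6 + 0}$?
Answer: $- \frac{11}{9} \approx -1.2222$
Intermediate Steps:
$D{\left(b \right)} = \frac{b}{6}$
$s = - \frac{1}{144}$ ($s = \frac{\frac{1}{6} \cdot 1}{-24} = \frac{1}{6} \left(- \frac{1}{24}\right) = - \frac{1}{144} \approx -0.0069444$)
$s 22 \cdot 8 \cdot 1 = \left(- \frac{1}{144}\right) 22 \cdot 8 \cdot 1 = \left(- \frac{11}{72}\right) 8 = - \frac{11}{9}$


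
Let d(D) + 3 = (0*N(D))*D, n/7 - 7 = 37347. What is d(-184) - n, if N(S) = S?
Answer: -261481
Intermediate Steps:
n = 261478 (n = 49 + 7*37347 = 49 + 261429 = 261478)
d(D) = -3 (d(D) = -3 + (0*D)*D = -3 + 0*D = -3 + 0 = -3)
d(-184) - n = -3 - 1*261478 = -3 - 261478 = -261481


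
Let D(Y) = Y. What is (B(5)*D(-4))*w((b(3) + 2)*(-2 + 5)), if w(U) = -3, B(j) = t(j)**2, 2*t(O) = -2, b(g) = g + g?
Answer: 12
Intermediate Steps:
b(g) = 2*g
t(O) = -1 (t(O) = (1/2)*(-2) = -1)
B(j) = 1 (B(j) = (-1)**2 = 1)
(B(5)*D(-4))*w((b(3) + 2)*(-2 + 5)) = (1*(-4))*(-3) = -4*(-3) = 12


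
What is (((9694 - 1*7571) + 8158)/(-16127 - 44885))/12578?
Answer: -10281/767408936 ≈ -1.3397e-5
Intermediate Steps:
(((9694 - 1*7571) + 8158)/(-16127 - 44885))/12578 = (((9694 - 7571) + 8158)/(-61012))*(1/12578) = ((2123 + 8158)*(-1/61012))*(1/12578) = (10281*(-1/61012))*(1/12578) = -10281/61012*1/12578 = -10281/767408936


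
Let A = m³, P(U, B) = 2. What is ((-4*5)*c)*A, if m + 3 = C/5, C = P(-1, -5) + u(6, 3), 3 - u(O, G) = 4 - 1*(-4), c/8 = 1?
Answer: 186624/25 ≈ 7465.0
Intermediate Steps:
c = 8 (c = 8*1 = 8)
u(O, G) = -5 (u(O, G) = 3 - (4 - 1*(-4)) = 3 - (4 + 4) = 3 - 1*8 = 3 - 8 = -5)
C = -3 (C = 2 - 5 = -3)
m = -18/5 (m = -3 - 3/5 = -3 - 3*⅕ = -3 - ⅗ = -18/5 ≈ -3.6000)
A = -5832/125 (A = (-18/5)³ = -5832/125 ≈ -46.656)
((-4*5)*c)*A = (-4*5*8)*(-5832/125) = -20*8*(-5832/125) = -160*(-5832/125) = 186624/25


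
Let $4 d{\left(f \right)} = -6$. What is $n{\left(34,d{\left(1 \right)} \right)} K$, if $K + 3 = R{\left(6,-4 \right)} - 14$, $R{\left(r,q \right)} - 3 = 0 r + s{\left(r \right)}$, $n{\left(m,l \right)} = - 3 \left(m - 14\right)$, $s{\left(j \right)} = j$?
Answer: $480$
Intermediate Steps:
$d{\left(f \right)} = - \frac{3}{2}$ ($d{\left(f \right)} = \frac{1}{4} \left(-6\right) = - \frac{3}{2}$)
$n{\left(m,l \right)} = 42 - 3 m$ ($n{\left(m,l \right)} = - 3 \left(-14 + m\right) = 42 - 3 m$)
$R{\left(r,q \right)} = 3 + r$ ($R{\left(r,q \right)} = 3 + \left(0 r + r\right) = 3 + \left(0 + r\right) = 3 + r$)
$K = -8$ ($K = -3 + \left(\left(3 + 6\right) - 14\right) = -3 + \left(9 - 14\right) = -3 - 5 = -8$)
$n{\left(34,d{\left(1 \right)} \right)} K = \left(42 - 102\right) \left(-8\right) = \left(-60\right) \left(-8\right) = 480$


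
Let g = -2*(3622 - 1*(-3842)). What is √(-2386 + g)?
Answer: I*√17314 ≈ 131.58*I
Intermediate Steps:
g = -14928 (g = -2*(3622 + 3842) = -2*7464 = -14928)
√(-2386 + g) = √(-2386 - 14928) = √(-17314) = I*√17314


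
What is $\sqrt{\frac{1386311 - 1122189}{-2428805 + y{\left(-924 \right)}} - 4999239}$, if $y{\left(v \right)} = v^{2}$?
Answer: $\frac{i \sqrt{12401694345061819537}}{1575029} \approx 2235.9 i$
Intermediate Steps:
$\sqrt{\frac{1386311 - 1122189}{-2428805 + y{\left(-924 \right)}} - 4999239} = \sqrt{\frac{1386311 - 1122189}{-2428805 + \left(-924\right)^{2}} - 4999239} = \sqrt{\frac{264122}{-2428805 + 853776} - 4999239} = \sqrt{\frac{264122}{-1575029} - 4999239} = \sqrt{264122 \left(- \frac{1}{1575029}\right) - 4999239} = \sqrt{- \frac{264122}{1575029} - 4999239} = \sqrt{- \frac{7873946667053}{1575029}} = \frac{i \sqrt{12401694345061819537}}{1575029}$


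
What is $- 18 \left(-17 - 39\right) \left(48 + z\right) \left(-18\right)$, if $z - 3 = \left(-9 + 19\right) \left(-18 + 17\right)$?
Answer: $-743904$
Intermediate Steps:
$z = -7$ ($z = 3 + \left(-9 + 19\right) \left(-18 + 17\right) = 3 + 10 \left(-1\right) = 3 - 10 = -7$)
$- 18 \left(-17 - 39\right) \left(48 + z\right) \left(-18\right) = - 18 \left(-17 - 39\right) \left(48 - 7\right) \left(-18\right) = - 18 \left(\left(-56\right) 41\right) \left(-18\right) = \left(-18\right) \left(-2296\right) \left(-18\right) = 41328 \left(-18\right) = -743904$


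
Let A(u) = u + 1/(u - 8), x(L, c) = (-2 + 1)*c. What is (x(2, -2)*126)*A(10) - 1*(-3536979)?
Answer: 3539625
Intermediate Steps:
x(L, c) = -c
A(u) = u + 1/(-8 + u)
(x(2, -2)*126)*A(10) - 1*(-3536979) = (-1*(-2)*126)*((1 + 10² - 8*10)/(-8 + 10)) - 1*(-3536979) = (2*126)*((1 + 100 - 80)/2) + 3536979 = 252*((½)*21) + 3536979 = 252*(21/2) + 3536979 = 2646 + 3536979 = 3539625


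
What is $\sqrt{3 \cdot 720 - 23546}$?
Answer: $17 i \sqrt{74} \approx 146.24 i$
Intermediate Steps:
$\sqrt{3 \cdot 720 - 23546} = \sqrt{2160 - 23546} = \sqrt{-21386} = 17 i \sqrt{74}$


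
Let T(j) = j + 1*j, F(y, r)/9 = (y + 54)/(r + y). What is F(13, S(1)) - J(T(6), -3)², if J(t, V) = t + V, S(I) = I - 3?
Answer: -288/11 ≈ -26.182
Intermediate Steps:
S(I) = -3 + I
F(y, r) = 9*(54 + y)/(r + y) (F(y, r) = 9*((y + 54)/(r + y)) = 9*((54 + y)/(r + y)) = 9*(54 + y)/(r + y))
T(j) = 2*j (T(j) = j + j = 2*j)
J(t, V) = V + t
F(13, S(1)) - J(T(6), -3)² = 9*(54 + 13)/((-3 + 1) + 13) - (-3 + 2*6)² = 9*67/(-2 + 13) - (-3 + 12)² = 9*67/11 - 1*9² = 9*(1/11)*67 - 1*81 = 603/11 - 81 = -288/11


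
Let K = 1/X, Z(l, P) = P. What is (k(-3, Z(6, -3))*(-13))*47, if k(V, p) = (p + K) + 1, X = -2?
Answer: 3055/2 ≈ 1527.5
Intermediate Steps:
K = -1/2 (K = 1/(-2) = -1/2 ≈ -0.50000)
k(V, p) = 1/2 + p (k(V, p) = (p - 1/2) + 1 = (-1/2 + p) + 1 = 1/2 + p)
(k(-3, Z(6, -3))*(-13))*47 = ((1/2 - 3)*(-13))*47 = -5/2*(-13)*47 = (65/2)*47 = 3055/2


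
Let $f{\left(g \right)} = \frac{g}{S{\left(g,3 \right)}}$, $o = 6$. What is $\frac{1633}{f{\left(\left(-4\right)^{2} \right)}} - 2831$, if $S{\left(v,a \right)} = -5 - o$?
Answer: $- \frac{63259}{16} \approx -3953.7$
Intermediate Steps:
$S{\left(v,a \right)} = -11$ ($S{\left(v,a \right)} = -5 - 6 = -11$)
$f{\left(g \right)} = - \frac{g}{11}$ ($f{\left(g \right)} = \frac{g}{-11} = g \left(- \frac{1}{11}\right) = - \frac{g}{11}$)
$\frac{1633}{f{\left(\left(-4\right)^{2} \right)}} - 2831 = \frac{1633}{\left(- \frac{1}{11}\right) \left(-4\right)^{2}} - 2831 = \frac{1633}{\left(- \frac{1}{11}\right) 16} - 2831 = \frac{1633}{- \frac{16}{11}} - 2831 = 1633 \left(- \frac{11}{16}\right) - 2831 = - \frac{17963}{16} - 2831 = - \frac{63259}{16}$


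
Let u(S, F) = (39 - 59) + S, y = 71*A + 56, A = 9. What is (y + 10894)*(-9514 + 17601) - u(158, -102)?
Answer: 93720105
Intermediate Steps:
y = 695 (y = 71*9 + 56 = 639 + 56 = 695)
u(S, F) = -20 + S
(y + 10894)*(-9514 + 17601) - u(158, -102) = (695 + 10894)*(-9514 + 17601) - (-20 + 158) = 11589*8087 - 1*138 = 93720243 - 138 = 93720105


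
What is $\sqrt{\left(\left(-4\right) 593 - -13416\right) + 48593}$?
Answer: $\sqrt{59637} \approx 244.21$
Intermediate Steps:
$\sqrt{\left(\left(-4\right) 593 - -13416\right) + 48593} = \sqrt{\left(-2372 + 13416\right) + 48593} = \sqrt{11044 + 48593} = \sqrt{59637}$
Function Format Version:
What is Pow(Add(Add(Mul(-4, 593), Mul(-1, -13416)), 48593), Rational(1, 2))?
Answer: Pow(59637, Rational(1, 2)) ≈ 244.21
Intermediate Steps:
Pow(Add(Add(Mul(-4, 593), Mul(-1, -13416)), 48593), Rational(1, 2)) = Pow(Add(Add(-2372, 13416), 48593), Rational(1, 2)) = Pow(Add(11044, 48593), Rational(1, 2)) = Pow(59637, Rational(1, 2))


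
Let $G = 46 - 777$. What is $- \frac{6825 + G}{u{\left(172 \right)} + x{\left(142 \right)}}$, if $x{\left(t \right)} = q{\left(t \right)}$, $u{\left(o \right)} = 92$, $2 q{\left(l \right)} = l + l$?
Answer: $- \frac{3047}{117} \approx -26.043$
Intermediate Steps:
$q{\left(l \right)} = l$ ($q{\left(l \right)} = \frac{l + l}{2} = \frac{2 l}{2} = l$)
$x{\left(t \right)} = t$
$G = -731$ ($G = 46 - 777 = -731$)
$- \frac{6825 + G}{u{\left(172 \right)} + x{\left(142 \right)}} = - \frac{6825 - 731}{92 + 142} = - \frac{6094}{234} = \left(-1\right) \frac{3047}{117} = - \frac{3047}{117}$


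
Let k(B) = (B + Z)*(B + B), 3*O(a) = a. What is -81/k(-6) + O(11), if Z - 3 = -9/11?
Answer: 319/168 ≈ 1.8988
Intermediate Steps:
O(a) = a/3
Z = 24/11 (Z = 3 - 9/11 = 24/11 ≈ 2.1818)
k(B) = 2*B*(24/11 + B) (k(B) = (B + 24/11)*(B + B) = (24/11 + B)*(2*B) = 2*B*(24/11 + B))
-81/k(-6) + O(11) = -81*(-11/(12*(24 + 11*(-6)))) + (⅓)*11 = -81*(-11/(12*(24 - 66))) + 11/3 = -81/((2/11)*(-6)*(-42)) + 11/3 = -81/504/11 + 11/3 = -81*11/504 + 11/3 = -99/56 + 11/3 = 319/168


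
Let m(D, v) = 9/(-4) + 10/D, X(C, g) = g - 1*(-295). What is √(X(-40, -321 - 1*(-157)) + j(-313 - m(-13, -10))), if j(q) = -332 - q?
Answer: √73671/26 ≈ 10.439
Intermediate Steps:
X(C, g) = 295 + g (X(C, g) = g + 295 = 295 + g)
m(D, v) = -9/4 + 10/D (m(D, v) = 9*(-¼) + 10/D = -9/4 + 10/D)
√(X(-40, -321 - 1*(-157)) + j(-313 - m(-13, -10))) = √((295 + (-321 - 1*(-157))) + (-332 - (-313 - (-9/4 + 10/(-13))))) = √((295 + (-321 + 157)) + (-332 - (-313 - (-9/4 + 10*(-1/13))))) = √((295 - 164) + (-332 - (-313 - (-9/4 - 10/13)))) = √(131 + (-332 - (-313 - 1*(-157/52)))) = √(131 + (-332 - (-313 + 157/52))) = √(131 + (-332 - 1*(-16119/52))) = √(131 + (-332 + 16119/52)) = √(131 - 1145/52) = √(5667/52) = √73671/26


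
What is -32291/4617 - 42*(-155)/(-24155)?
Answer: -162009155/22304727 ≈ -7.2634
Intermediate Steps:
-32291/4617 - 42*(-155)/(-24155) = -32291*1/4617 + 6510*(-1/24155) = -32291/4617 - 1302/4831 = -162009155/22304727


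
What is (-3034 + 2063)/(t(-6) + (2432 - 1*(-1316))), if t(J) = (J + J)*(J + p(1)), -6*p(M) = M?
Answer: -971/3822 ≈ -0.25406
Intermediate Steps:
p(M) = -M/6
t(J) = 2*J*(-⅙ + J) (t(J) = (J + J)*(J - ⅙*1) = (2*J)*(J - ⅙) = (2*J)*(-⅙ + J) = 2*J*(-⅙ + J))
(-3034 + 2063)/(t(-6) + (2432 - 1*(-1316))) = (-3034 + 2063)/((⅓)*(-6)*(-1 + 6*(-6)) + (2432 - 1*(-1316))) = -971/((⅓)*(-6)*(-1 - 36) + (2432 + 1316)) = -971/((⅓)*(-6)*(-37) + 3748) = -971/(74 + 3748) = -971/3822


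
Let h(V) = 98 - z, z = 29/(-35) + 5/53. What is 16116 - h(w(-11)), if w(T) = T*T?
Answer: 29712028/1855 ≈ 16017.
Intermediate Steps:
z = -1362/1855 (z = 29*(-1/35) + 5*(1/53) = -29/35 + 5/53 = -1362/1855 ≈ -0.73423)
w(T) = T²
h(V) = 183152/1855 (h(V) = 98 - 1*(-1362/1855) = 98 + 1362/1855 = 183152/1855)
16116 - h(w(-11)) = 16116 - 1*183152/1855 = 16116 - 183152/1855 = 29712028/1855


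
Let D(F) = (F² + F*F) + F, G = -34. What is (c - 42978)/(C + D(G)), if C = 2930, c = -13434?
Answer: -4701/434 ≈ -10.832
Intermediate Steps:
D(F) = F + 2*F² (D(F) = (F² + F²) + F = 2*F² + F = F + 2*F²)
(c - 42978)/(C + D(G)) = (-13434 - 42978)/(2930 - 34*(1 + 2*(-34))) = -56412/(2930 - 34*(1 - 68)) = -56412/(2930 - 34*(-67)) = -56412/(2930 + 2278) = -56412/5208 = -56412*1/5208 = -4701/434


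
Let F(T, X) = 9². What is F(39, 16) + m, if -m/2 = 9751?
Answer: -19421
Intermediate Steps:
m = -19502 (m = -2*9751 = -19502)
F(T, X) = 81
F(39, 16) + m = 81 - 19502 = -19421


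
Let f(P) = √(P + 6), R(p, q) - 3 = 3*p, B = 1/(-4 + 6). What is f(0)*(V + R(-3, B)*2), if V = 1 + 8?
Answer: -3*√6 ≈ -7.3485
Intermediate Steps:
B = ½ (B = 1/2 = ½ ≈ 0.50000)
R(p, q) = 3 + 3*p
f(P) = √(6 + P)
V = 9
f(0)*(V + R(-3, B)*2) = √(6 + 0)*(9 + (3 + 3*(-3))*2) = √6*(9 + (3 - 9)*2) = √6*(9 - 6*2) = √6*(9 - 12) = √6*(-3) = -3*√6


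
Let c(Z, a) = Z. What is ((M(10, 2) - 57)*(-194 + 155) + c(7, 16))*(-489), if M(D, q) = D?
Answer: -899760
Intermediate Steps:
((M(10, 2) - 57)*(-194 + 155) + c(7, 16))*(-489) = ((10 - 57)*(-194 + 155) + 7)*(-489) = (-47*(-39) + 7)*(-489) = (1833 + 7)*(-489) = 1840*(-489) = -899760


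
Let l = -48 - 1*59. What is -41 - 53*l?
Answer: 5630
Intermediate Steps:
l = -107 (l = -48 - 59 = -107)
-41 - 53*l = -41 - 53*(-107) = -41 + 5671 = 5630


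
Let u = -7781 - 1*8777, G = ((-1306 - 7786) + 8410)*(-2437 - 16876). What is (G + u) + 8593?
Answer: 13163501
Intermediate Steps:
G = 13171466 (G = (-9092 + 8410)*(-19313) = -682*(-19313) = 13171466)
u = -16558 (u = -7781 - 8777 = -16558)
(G + u) + 8593 = (13171466 - 16558) + 8593 = 13154908 + 8593 = 13163501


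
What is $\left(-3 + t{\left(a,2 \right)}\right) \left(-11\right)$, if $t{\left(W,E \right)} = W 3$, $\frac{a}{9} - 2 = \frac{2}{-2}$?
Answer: $-264$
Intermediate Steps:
$a = 9$ ($a = 18 + 9 \frac{2}{-2} = 18 + 9 \cdot 2 \left(- \frac{1}{2}\right) = 18 + 9 \left(-1\right) = 18 - 9 = 9$)
$t{\left(W,E \right)} = 3 W$
$\left(-3 + t{\left(a,2 \right)}\right) \left(-11\right) = \left(-3 + 3 \cdot 9\right) \left(-11\right) = \left(-3 + 27\right) \left(-11\right) = 24 \left(-11\right) = -264$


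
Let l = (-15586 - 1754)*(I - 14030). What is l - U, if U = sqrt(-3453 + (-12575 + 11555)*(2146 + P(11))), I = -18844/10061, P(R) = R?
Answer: 2447968847160/10061 - I*sqrt(2203593) ≈ 2.4331e+8 - 1484.5*I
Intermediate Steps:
I = -18844/10061 (I = -18844*1/10061 = -18844/10061 ≈ -1.8730)
U = I*sqrt(2203593) (U = sqrt(-3453 + (-12575 + 11555)*(2146 + 11)) = sqrt(-3453 - 1020*2157) = sqrt(-3453 - 2200140) = sqrt(-2203593) = I*sqrt(2203593) ≈ 1484.5*I)
l = 2447968847160/10061 (l = (-15586 - 1754)*(-18844/10061 - 14030) = -17340*(-141174674/10061) = 2447968847160/10061 ≈ 2.4331e+8)
l - U = 2447968847160/10061 - I*sqrt(2203593)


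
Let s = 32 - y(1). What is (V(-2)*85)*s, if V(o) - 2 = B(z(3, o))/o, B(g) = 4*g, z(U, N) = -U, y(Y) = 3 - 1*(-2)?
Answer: 18360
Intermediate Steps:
y(Y) = 5 (y(Y) = 3 + 2 = 5)
s = 27 (s = 32 - 1*5 = 32 - 5 = 27)
V(o) = 2 - 12/o (V(o) = 2 + (4*(-1*3))/o = 2 + (4*(-3))/o = 2 - 12/o)
(V(-2)*85)*s = ((2 - 12/(-2))*85)*27 = ((2 - 12*(-½))*85)*27 = ((2 + 6)*85)*27 = (8*85)*27 = 680*27 = 18360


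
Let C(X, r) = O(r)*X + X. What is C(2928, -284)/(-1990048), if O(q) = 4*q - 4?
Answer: 208437/124378 ≈ 1.6758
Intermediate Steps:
O(q) = -4 + 4*q
C(X, r) = X + X*(-4 + 4*r) (C(X, r) = (-4 + 4*r)*X + X = X*(-4 + 4*r) + X = X + X*(-4 + 4*r))
C(2928, -284)/(-1990048) = (2928*(-3 + 4*(-284)))/(-1990048) = (2928*(-3 - 1136))*(-1/1990048) = (2928*(-1139))*(-1/1990048) = -3334992*(-1/1990048) = 208437/124378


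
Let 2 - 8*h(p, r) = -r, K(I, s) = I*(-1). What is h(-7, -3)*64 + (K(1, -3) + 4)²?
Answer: 1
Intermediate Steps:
K(I, s) = -I
h(p, r) = ¼ + r/8 (h(p, r) = ¼ - (-1)*r/8 = ¼ + r/8)
h(-7, -3)*64 + (K(1, -3) + 4)² = (¼ + (⅛)*(-3))*64 + (-1*1 + 4)² = (¼ - 3/8)*64 + (-1 + 4)² = -⅛*64 + 3² = -8 + 9 = 1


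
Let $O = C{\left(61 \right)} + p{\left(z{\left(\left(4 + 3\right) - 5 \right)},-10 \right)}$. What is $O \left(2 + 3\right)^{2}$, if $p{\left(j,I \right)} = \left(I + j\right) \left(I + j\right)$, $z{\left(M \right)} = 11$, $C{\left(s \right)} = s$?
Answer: $1550$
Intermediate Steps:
$p{\left(j,I \right)} = \left(I + j\right)^{2}$
$O = 62$ ($O = 61 + \left(-10 + 11\right)^{2} = 61 + 1^{2} = 61 + 1 = 62$)
$O \left(2 + 3\right)^{2} = 62 \left(2 + 3\right)^{2} = 62 \cdot 5^{2} = 62 \cdot 25 = 1550$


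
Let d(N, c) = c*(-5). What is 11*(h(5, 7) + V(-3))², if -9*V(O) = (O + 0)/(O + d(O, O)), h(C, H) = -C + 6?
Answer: 15059/1296 ≈ 11.620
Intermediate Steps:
d(N, c) = -5*c
h(C, H) = 6 - C
V(O) = 1/36 (V(O) = -(O + 0)/(9*(O - 5*O)) = -O/(9*((-4*O))) = -O*(-1/(4*O))/9 = -⅑*(-¼) = 1/36)
11*(h(5, 7) + V(-3))² = 11*((6 - 1*5) + 1/36)² = 11*((6 - 5) + 1/36)² = 11*(1 + 1/36)² = 11*(37/36)² = 11*(1369/1296) = 15059/1296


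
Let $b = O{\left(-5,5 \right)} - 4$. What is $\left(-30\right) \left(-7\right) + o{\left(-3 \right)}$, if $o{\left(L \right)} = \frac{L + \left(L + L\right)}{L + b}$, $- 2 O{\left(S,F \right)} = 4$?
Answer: $211$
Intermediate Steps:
$O{\left(S,F \right)} = -2$ ($O{\left(S,F \right)} = \left(- \frac{1}{2}\right) 4 = -2$)
$b = -6$ ($b = -2 - 4 = -6$)
$o{\left(L \right)} = \frac{3 L}{-6 + L}$ ($o{\left(L \right)} = \frac{L + \left(L + L\right)}{L - 6} = \frac{L + 2 L}{-6 + L} = \frac{3 L}{-6 + L}$)
$\left(-30\right) \left(-7\right) + o{\left(-3 \right)} = \left(-30\right) \left(-7\right) + 3 \left(-3\right) \frac{1}{-6 - 3} = 210 + 3 \left(-3\right) \frac{1}{-9} = 210 + 3 \left(-3\right) \left(- \frac{1}{9}\right) = 210 + 1 = 211$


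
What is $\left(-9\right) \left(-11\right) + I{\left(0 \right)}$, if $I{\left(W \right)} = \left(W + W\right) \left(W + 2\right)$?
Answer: $99$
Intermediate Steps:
$I{\left(W \right)} = 2 W \left(2 + W\right)$
$\left(-9\right) \left(-11\right) + I{\left(0 \right)} = \left(-9\right) \left(-11\right) + 2 \cdot 0 \left(2 + 0\right) = 99 + 2 \cdot 0 \cdot 2 = 99 + 0 = 99$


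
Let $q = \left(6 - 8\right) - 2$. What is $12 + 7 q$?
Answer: $-16$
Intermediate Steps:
$q = -4$ ($q = \left(6 - 8\right) - 2 = -2 - 2 = -4$)
$12 + 7 q = 12 + 7 \left(-4\right) = 12 - 28 = -16$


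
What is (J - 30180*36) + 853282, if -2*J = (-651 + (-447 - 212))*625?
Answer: 176177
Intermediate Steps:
J = 409375 (J = -(-651 + (-447 - 212))*625/2 = -(-651 - 659)*625/2 = -(-655)*625 = -1/2*(-818750) = 409375)
(J - 30180*36) + 853282 = (409375 - 30180*36) + 853282 = (409375 - 1086480) + 853282 = -677105 + 853282 = 176177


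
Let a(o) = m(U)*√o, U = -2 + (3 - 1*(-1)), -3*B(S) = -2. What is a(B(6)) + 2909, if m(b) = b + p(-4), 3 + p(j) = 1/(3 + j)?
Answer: 2909 - 2*√6/3 ≈ 2907.4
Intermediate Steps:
B(S) = ⅔ (B(S) = -⅓*(-2) = ⅔)
U = 2 (U = -2 + (3 + 1) = -2 + 4 = 2)
p(j) = -3 + 1/(3 + j)
m(b) = -4 + b (m(b) = b + (-8 - 3*(-4))/(3 - 4) = b + (-8 + 12)/(-1) = b - 1*4 = b - 4 = -4 + b)
a(o) = -2*√o (a(o) = (-4 + 2)*√o = -2*√o)
a(B(6)) + 2909 = -2*√6/3 + 2909 = 2909 - 2*√6/3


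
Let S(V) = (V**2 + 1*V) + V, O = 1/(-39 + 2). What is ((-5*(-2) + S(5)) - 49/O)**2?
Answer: 3452164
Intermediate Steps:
O = -1/37 (O = 1/(-37) = -1/37 ≈ -0.027027)
S(V) = V**2 + 2*V (S(V) = (V**2 + V) + V = (V + V**2) + V = V**2 + 2*V)
((-5*(-2) + S(5)) - 49/O)**2 = ((-5*(-2) + 5*(2 + 5)) - 49/(-1/37))**2 = ((10 + 5*7) - 49*(-37))**2 = ((10 + 35) + 1813)**2 = (45 + 1813)**2 = 1858**2 = 3452164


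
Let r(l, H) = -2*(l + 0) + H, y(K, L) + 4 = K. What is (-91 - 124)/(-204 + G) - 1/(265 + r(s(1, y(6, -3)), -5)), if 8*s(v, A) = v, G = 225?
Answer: -223469/21819 ≈ -10.242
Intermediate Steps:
y(K, L) = -4 + K
s(v, A) = v/8
r(l, H) = H - 2*l (r(l, H) = -2*l + H = H - 2*l)
(-91 - 124)/(-204 + G) - 1/(265 + r(s(1, y(6, -3)), -5)) = (-91 - 124)/(-204 + 225) - 1/(265 + (-5 - 1/4)) = -215/21 - 1/(265 + (-5 - 2*1/8)) = -215*1/21 - 1/(265 + (-5 - 1/4)) = -215/21 - 1/(265 - 21/4) = -215/21 - 1/1039/4 = -215/21 - 1*4/1039 = -215/21 - 4/1039 = -223469/21819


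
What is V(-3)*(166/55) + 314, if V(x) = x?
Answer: 16772/55 ≈ 304.95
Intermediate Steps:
V(-3)*(166/55) + 314 = -498/55 + 314 = 16772/55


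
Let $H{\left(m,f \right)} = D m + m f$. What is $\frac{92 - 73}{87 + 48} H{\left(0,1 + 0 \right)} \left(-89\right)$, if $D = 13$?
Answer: $0$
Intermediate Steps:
$H{\left(m,f \right)} = 13 m + f m$ ($H{\left(m,f \right)} = 13 m + m f = 13 m + f m$)
$\frac{92 - 73}{87 + 48} H{\left(0,1 + 0 \right)} \left(-89\right) = \frac{92 - 73}{87 + 48} \cdot 0 \left(13 + \left(1 + 0\right)\right) \left(-89\right) = \frac{19}{135} \cdot 0 \left(13 + 1\right) \left(-89\right) = 19 \cdot \frac{1}{135} \cdot 0 \cdot 14 \left(-89\right) = \frac{19}{135} \cdot 0 \left(-89\right) = 0 \left(-89\right) = 0$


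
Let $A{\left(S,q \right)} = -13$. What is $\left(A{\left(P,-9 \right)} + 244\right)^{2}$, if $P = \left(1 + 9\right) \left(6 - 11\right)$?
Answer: $53361$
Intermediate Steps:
$P = -50$ ($P = 10 \left(-5\right) = -50$)
$\left(A{\left(P,-9 \right)} + 244\right)^{2} = \left(-13 + 244\right)^{2} = 231^{2} = 53361$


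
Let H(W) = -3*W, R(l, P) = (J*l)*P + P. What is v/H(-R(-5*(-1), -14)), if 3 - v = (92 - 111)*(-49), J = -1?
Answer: -116/21 ≈ -5.5238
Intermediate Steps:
R(l, P) = P - P*l (R(l, P) = (-l)*P + P = -P*l + P = P - P*l)
v = -928 (v = 3 - (92 - 111)*(-49) = 3 - (-19)*(-49) = 3 - 1*931 = 3 - 931 = -928)
v/H(-R(-5*(-1), -14)) = -928*(-1/(42*(1 - (-5)*(-1)))) = -928*(-1/(42*(1 - 1*5))) = -928*(-1/(42*(1 - 5))) = -928/((-(-3)*(-14*(-4)))) = -928/((-(-3)*56)) = -928/((-3*(-56))) = -928/168 = -928*1/168 = -116/21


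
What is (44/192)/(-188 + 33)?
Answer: -11/7440 ≈ -0.0014785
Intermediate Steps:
(44/192)/(-188 + 33) = (44*(1/192))/(-155) = (11/48)*(-1/155) = -11/7440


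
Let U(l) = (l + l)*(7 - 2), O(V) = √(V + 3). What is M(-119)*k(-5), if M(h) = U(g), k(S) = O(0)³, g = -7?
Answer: -210*√3 ≈ -363.73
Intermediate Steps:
O(V) = √(3 + V)
k(S) = 3*√3 (k(S) = (√(3 + 0))³ = (√3)³ = 3*√3)
U(l) = 10*l (U(l) = (2*l)*5 = 10*l)
M(h) = -70 (M(h) = 10*(-7) = -70)
M(-119)*k(-5) = -210*√3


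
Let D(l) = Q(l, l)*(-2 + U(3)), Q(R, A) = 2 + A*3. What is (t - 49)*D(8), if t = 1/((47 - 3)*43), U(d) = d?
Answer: -1205191/946 ≈ -1274.0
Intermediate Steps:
Q(R, A) = 2 + 3*A
D(l) = 2 + 3*l (D(l) = (2 + 3*l)*(-2 + 3) = (2 + 3*l)*1 = 2 + 3*l)
t = 1/1892 (t = (1/43)/44 = (1/44)*(1/43) = 1/1892 ≈ 0.00052854)
(t - 49)*D(8) = (1/1892 - 49)*(2 + 3*8) = -92707*(2 + 24)/1892 = -92707/1892*26 = -1205191/946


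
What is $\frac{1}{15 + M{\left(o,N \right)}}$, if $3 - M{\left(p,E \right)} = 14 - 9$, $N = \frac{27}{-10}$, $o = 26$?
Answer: $\frac{1}{13} \approx 0.076923$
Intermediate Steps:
$N = - \frac{27}{10}$ ($N = 27 \left(- \frac{1}{10}\right) = - \frac{27}{10} \approx -2.7$)
$M{\left(p,E \right)} = -2$ ($M{\left(p,E \right)} = 3 - \left(14 - 9\right) = 3 - 5 = -2$)
$\frac{1}{15 + M{\left(o,N \right)}} = \frac{1}{15 - 2} = \frac{1}{13}$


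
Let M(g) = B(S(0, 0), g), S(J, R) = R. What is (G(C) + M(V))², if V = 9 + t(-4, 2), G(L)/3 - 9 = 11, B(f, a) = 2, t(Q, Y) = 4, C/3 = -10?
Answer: 3844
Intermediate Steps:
C = -30 (C = 3*(-10) = -30)
G(L) = 60 (G(L) = 27 + 3*11 = 27 + 33 = 60)
V = 13 (V = 9 + 4 = 13)
M(g) = 2
(G(C) + M(V))² = (60 + 2)² = 62² = 3844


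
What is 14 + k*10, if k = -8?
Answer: -66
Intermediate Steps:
14 + k*10 = 14 - 8*10 = 14 - 80 = -66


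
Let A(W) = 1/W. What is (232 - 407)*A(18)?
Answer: -175/18 ≈ -9.7222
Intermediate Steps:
(232 - 407)*A(18) = (232 - 407)/18 = -175*1/18 = -175/18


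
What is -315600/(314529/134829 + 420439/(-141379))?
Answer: 50133031572330/101829787 ≈ 4.9232e+5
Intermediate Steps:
-315600/(314529/134829 + 420439/(-141379)) = -315600/(314529*(1/134829) + 420439*(-1/141379)) = -315600/(104843/44943 - 420439/141379) = -315600/(-4073191480/6353996397) = -315600*(-6353996397/4073191480) = 50133031572330/101829787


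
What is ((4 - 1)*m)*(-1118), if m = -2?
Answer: 6708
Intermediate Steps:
((4 - 1)*m)*(-1118) = ((4 - 1)*(-2))*(-1118) = (3*(-2))*(-1118) = -6*(-1118) = 6708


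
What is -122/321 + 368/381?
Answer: 23882/40767 ≈ 0.58582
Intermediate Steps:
-122/321 + 368/381 = 23882/40767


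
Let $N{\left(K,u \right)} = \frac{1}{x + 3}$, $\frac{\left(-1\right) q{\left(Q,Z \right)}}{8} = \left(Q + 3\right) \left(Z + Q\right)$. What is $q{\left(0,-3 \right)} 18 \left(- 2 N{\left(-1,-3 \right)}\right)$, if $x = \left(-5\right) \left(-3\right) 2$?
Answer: $- \frac{864}{11} \approx -78.545$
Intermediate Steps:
$x = 30$ ($x = 15 \cdot 2 = 30$)
$q{\left(Q,Z \right)} = - 8 \left(3 + Q\right) \left(Q + Z\right)$ ($q{\left(Q,Z \right)} = - 8 \left(Q + 3\right) \left(Z + Q\right) = - 8 \left(3 + Q\right) \left(Q + Z\right)$)
$N{\left(K,u \right)} = \frac{1}{33}$ ($N{\left(K,u \right)} = \frac{1}{30 + 3} = \frac{1}{33}$)
$q{\left(0,-3 \right)} 18 \left(- 2 N{\left(-1,-3 \right)}\right) = \left(\left(-24\right) 0 - -72 - 8 \cdot 0^{2} - 0 \left(-3\right)\right) 18 \left(\left(-2\right) \frac{1}{33}\right) = \left(0 + 72 - 0 + 0\right) 18 \left(- \frac{2}{33}\right) = \left(0 + 72 + 0 + 0\right) 18 \left(- \frac{2}{33}\right) = 72 \cdot 18 \left(- \frac{2}{33}\right) = 1296 \left(- \frac{2}{33}\right) = - \frac{864}{11}$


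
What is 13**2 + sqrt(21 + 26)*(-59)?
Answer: 169 - 59*sqrt(47) ≈ -235.48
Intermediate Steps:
13**2 + sqrt(21 + 26)*(-59) = 169 + sqrt(47)*(-59) = 169 - 59*sqrt(47)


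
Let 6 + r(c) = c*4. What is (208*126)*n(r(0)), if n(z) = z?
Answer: -157248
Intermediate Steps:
r(c) = -6 + 4*c (r(c) = -6 + c*4 = -6 + 4*c)
(208*126)*n(r(0)) = (208*126)*(-6 + 4*0) = 26208*(-6 + 0) = 26208*(-6) = -157248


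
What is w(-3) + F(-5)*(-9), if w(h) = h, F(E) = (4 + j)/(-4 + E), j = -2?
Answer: -1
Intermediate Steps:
F(E) = 2/(-4 + E) (F(E) = (4 - 2)/(-4 + E) = 2/(-4 + E))
w(-3) + F(-5)*(-9) = -3 + (2/(-4 - 5))*(-9) = -3 + (2/(-9))*(-9) = -3 + (2*(-⅑))*(-9) = -3 - 2/9*(-9) = -3 + 2 = -1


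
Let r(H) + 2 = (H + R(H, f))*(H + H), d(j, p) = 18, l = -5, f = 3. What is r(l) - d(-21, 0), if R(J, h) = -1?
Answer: 40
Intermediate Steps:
r(H) = -2 + 2*H*(-1 + H) (r(H) = -2 + (H - 1)*(H + H) = -2 + (-1 + H)*(2*H) = -2 + 2*H*(-1 + H))
r(l) - d(-21, 0) = (-2 - 2*(-5) + 2*(-5)**2) - 1*18 = (-2 + 10 + 2*25) - 18 = (-2 + 10 + 50) - 18 = 58 - 18 = 40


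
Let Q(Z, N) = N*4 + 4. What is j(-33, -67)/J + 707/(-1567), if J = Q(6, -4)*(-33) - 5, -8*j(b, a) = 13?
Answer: -2231867/4901576 ≈ -0.45534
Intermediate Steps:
j(b, a) = -13/8 (j(b, a) = -1/8*13 = -13/8)
Q(Z, N) = 4 + 4*N (Q(Z, N) = 4*N + 4 = 4 + 4*N)
J = 391 (J = (4 + 4*(-4))*(-33) - 5 = (4 - 16)*(-33) - 5 = -12*(-33) - 5 = 396 - 5 = 391)
j(-33, -67)/J + 707/(-1567) = -13/8/391 + 707/(-1567) = -13/8*1/391 + 707*(-1/1567) = -13/3128 - 707/1567 = -2231867/4901576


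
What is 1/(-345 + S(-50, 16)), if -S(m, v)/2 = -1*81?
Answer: -1/183 ≈ -0.0054645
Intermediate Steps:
S(m, v) = 162 (S(m, v) = -(-2)*81 = -2*(-81) = 162)
1/(-345 + S(-50, 16)) = 1/(-345 + 162) = 1/(-183) = -1/183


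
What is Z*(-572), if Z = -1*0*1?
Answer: 0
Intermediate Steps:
Z = 0 (Z = 0*1 = 0)
Z*(-572) = 0*(-572) = 0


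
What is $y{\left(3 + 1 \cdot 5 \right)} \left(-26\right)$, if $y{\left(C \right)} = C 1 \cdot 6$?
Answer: $-1248$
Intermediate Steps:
$y{\left(C \right)} = 6 C$ ($y{\left(C \right)} = C 6 = 6 C$)
$y{\left(3 + 1 \cdot 5 \right)} \left(-26\right) = 6 \left(3 + 1 \cdot 5\right) \left(-26\right) = 6 \left(3 + 5\right) \left(-26\right) = 6 \cdot 8 \left(-26\right) = 48 \left(-26\right) = -1248$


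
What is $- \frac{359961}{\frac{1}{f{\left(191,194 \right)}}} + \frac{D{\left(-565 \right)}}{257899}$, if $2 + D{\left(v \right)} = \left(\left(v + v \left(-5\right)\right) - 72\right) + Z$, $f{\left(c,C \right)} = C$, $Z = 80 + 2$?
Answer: $- \frac{18009714893898}{257899} \approx -6.9832 \cdot 10^{7}$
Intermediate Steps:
$Z = 82$
$D{\left(v \right)} = 8 - 4 v$ ($D{\left(v \right)} = -2 - \left(-10 - v - v \left(-5\right)\right) = -2 + \left(\left(\left(v - 5 v\right) - 72\right) + 82\right) = -2 + \left(\left(- 4 v - 72\right) + 82\right) = -2 + \left(\left(-72 - 4 v\right) + 82\right) = -2 - \left(-10 + 4 v\right) = 8 - 4 v$)
$- \frac{359961}{\frac{1}{f{\left(191,194 \right)}}} + \frac{D{\left(-565 \right)}}{257899} = - \frac{359961}{\frac{1}{194}} + \frac{8 - -2260}{257899} = - 359961 \frac{1}{\frac{1}{194}} + \left(8 + 2260\right) \frac{1}{257899} = \left(-359961\right) 194 + 2268 \cdot \frac{1}{257899} = -69832434 + \frac{2268}{257899} = - \frac{18009714893898}{257899}$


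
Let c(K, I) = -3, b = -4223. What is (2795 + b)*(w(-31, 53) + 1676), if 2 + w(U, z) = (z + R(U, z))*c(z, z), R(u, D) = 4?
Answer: -2146284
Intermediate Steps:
w(U, z) = -14 - 3*z (w(U, z) = -2 + (z + 4)*(-3) = -2 + (4 + z)*(-3) = -2 + (-12 - 3*z) = -14 - 3*z)
(2795 + b)*(w(-31, 53) + 1676) = (2795 - 4223)*((-14 - 3*53) + 1676) = -1428*((-14 - 159) + 1676) = -1428*(-173 + 1676) = -1428*1503 = -2146284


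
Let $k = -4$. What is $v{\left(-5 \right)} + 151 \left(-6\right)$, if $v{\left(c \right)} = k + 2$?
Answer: $-908$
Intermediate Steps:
$v{\left(c \right)} = -2$ ($v{\left(c \right)} = -4 + 2 = -2$)
$v{\left(-5 \right)} + 151 \left(-6\right) = -2 + 151 \left(-6\right) = -2 - 906 = -908$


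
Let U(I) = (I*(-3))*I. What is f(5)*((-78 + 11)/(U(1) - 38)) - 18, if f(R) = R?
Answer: -403/41 ≈ -9.8293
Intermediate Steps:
U(I) = -3*I**2 (U(I) = (-3*I)*I = -3*I**2)
f(5)*((-78 + 11)/(U(1) - 38)) - 18 = 5*((-78 + 11)/(-3*1**2 - 38)) - 18 = 5*(-67/(-3*1 - 38)) - 18 = 5*(-67/(-3 - 38)) - 18 = 5*(-67/(-41)) - 18 = 5*(-67*(-1/41)) - 18 = 5*(67/41) - 18 = 335/41 - 18 = -403/41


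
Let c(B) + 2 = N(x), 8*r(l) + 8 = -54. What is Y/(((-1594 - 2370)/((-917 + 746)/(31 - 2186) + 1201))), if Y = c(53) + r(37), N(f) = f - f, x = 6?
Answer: 50472357/17084840 ≈ 2.9542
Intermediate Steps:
r(l) = -31/4 (r(l) = -1 + (⅛)*(-54) = -1 - 27/4 = -31/4)
N(f) = 0
c(B) = -2 (c(B) = -2 + 0 = -2)
Y = -39/4 (Y = -2 - 31/4 = -39/4 ≈ -9.7500)
Y/(((-1594 - 2370)/((-917 + 746)/(31 - 2186) + 1201))) = -39*((-917 + 746)/(31 - 2186) + 1201)/(-1594 - 2370)/4 = -39/(4*((-3964/(-171/(-2155) + 1201)))) = -39/(4*((-3964/(-171*(-1/2155) + 1201)))) = -39/(4*((-3964/(171/2155 + 1201)))) = -39/(4*((-3964/2588326/2155))) = -39/(4*((-3964*2155/2588326))) = -39/(4*(-4271210/1294163)) = -39/4*(-1294163/4271210) = 50472357/17084840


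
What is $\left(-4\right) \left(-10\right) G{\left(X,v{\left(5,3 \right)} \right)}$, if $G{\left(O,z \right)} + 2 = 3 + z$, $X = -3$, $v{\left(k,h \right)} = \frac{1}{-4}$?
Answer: $30$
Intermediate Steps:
$v{\left(k,h \right)} = - \frac{1}{4}$
$G{\left(O,z \right)} = 1 + z$ ($G{\left(O,z \right)} = -2 + \left(3 + z\right) = 1 + z$)
$\left(-4\right) \left(-10\right) G{\left(X,v{\left(5,3 \right)} \right)} = \left(-4\right) \left(-10\right) \left(1 - \frac{1}{4}\right) = 40 \cdot \frac{3}{4} = 30$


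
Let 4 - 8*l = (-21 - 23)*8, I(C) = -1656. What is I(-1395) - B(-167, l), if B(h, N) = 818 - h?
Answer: -2641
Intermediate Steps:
l = 89/2 (l = ½ - (-21 - 23)*8/8 = ½ - (-11)*8/2 = ½ - ⅛*(-352) = ½ + 44 = 89/2 ≈ 44.500)
I(-1395) - B(-167, l) = -1656 - (818 - 1*(-167)) = -1656 - (818 + 167) = -1656 - 1*985 = -1656 - 985 = -2641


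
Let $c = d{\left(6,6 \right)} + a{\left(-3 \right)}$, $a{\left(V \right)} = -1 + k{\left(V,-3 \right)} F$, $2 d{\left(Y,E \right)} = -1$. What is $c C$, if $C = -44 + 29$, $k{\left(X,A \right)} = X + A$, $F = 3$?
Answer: $\frac{585}{2} \approx 292.5$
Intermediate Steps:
$d{\left(Y,E \right)} = - \frac{1}{2}$ ($d{\left(Y,E \right)} = \frac{1}{2} \left(-1\right) = - \frac{1}{2}$)
$k{\left(X,A \right)} = A + X$
$a{\left(V \right)} = -10 + 3 V$ ($a{\left(V \right)} = -1 + \left(-3 + V\right) 3 = -1 + \left(-9 + 3 V\right) = -10 + 3 V$)
$C = -15$
$c = - \frac{39}{2}$ ($c = - \frac{1}{2} + \left(-10 + 3 \left(-3\right)\right) = - \frac{1}{2} - 19 = - \frac{39}{2} \approx -19.5$)
$c C = \left(- \frac{39}{2}\right) \left(-15\right) = \frac{585}{2}$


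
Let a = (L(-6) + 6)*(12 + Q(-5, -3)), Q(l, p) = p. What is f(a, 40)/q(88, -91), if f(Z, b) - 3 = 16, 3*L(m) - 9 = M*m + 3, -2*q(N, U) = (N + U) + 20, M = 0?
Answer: -38/17 ≈ -2.2353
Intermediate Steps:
q(N, U) = -10 - N/2 - U/2 (q(N, U) = -((N + U) + 20)/2 = -(20 + N + U)/2 = -10 - N/2 - U/2)
L(m) = 4 (L(m) = 3 + (0*m + 3)/3 = 3 + (0 + 3)/3 = 3 + (1/3)*3 = 3 + 1 = 4)
a = 90 (a = (4 + 6)*(12 - 3) = 10*9 = 90)
f(Z, b) = 19 (f(Z, b) = 3 + 16 = 19)
f(a, 40)/q(88, -91) = 19/(-10 - 1/2*88 - 1/2*(-91)) = 19/(-10 - 44 + 91/2) = 19/(-17/2) = 19*(-2/17) = -38/17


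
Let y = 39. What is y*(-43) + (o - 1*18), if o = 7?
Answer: -1688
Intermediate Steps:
y*(-43) + (o - 1*18) = 39*(-43) + (7 - 1*18) = -1677 + (7 - 18) = -1677 - 11 = -1688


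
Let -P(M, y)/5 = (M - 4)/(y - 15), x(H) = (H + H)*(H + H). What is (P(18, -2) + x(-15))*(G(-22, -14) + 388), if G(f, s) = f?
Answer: 5625420/17 ≈ 3.3091e+5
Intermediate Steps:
x(H) = 4*H² (x(H) = (2*H)*(2*H) = 4*H²)
P(M, y) = -5*(-4 + M)/(-15 + y) (P(M, y) = -5*(M - 4)/(y - 15) = -5*(-4 + M)/(-15 + y))
(P(18, -2) + x(-15))*(G(-22, -14) + 388) = (5*(4 - 1*18)/(-15 - 2) + 4*(-15)²)*(-22 + 388) = (5*(4 - 18)/(-17) + 4*225)*366 = (5*(-1/17)*(-14) + 900)*366 = (70/17 + 900)*366 = (15370/17)*366 = 5625420/17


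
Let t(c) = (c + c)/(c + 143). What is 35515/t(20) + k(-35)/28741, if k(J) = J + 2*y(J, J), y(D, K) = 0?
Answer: 33276013369/229928 ≈ 1.4472e+5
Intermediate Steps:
t(c) = 2*c/(143 + c) (t(c) = (2*c)/(143 + c) = 2*c/(143 + c))
k(J) = J (k(J) = J + 2*0 = J + 0 = J)
35515/t(20) + k(-35)/28741 = 35515/((2*20/(143 + 20))) - 35/28741 = 35515/((2*20/163)) - 35*1/28741 = 35515/((2*20*(1/163))) - 35/28741 = 35515/(40/163) - 35/28741 = 35515*(163/40) - 35/28741 = 1157789/8 - 35/28741 = 33276013369/229928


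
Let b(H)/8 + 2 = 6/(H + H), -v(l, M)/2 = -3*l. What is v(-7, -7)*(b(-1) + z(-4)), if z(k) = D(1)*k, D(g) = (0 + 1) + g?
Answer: 2016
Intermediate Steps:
v(l, M) = 6*l (v(l, M) = -(-6)*l = 6*l)
b(H) = -16 + 24/H (b(H) = -16 + 8*(6/(H + H)) = -16 + 8*(6/((2*H))) = -16 + 8*(6*(1/(2*H))) = -16 + 8*(3/H) = -16 + 24/H)
D(g) = 1 + g
z(k) = 2*k (z(k) = (1 + 1)*k = 2*k)
v(-7, -7)*(b(-1) + z(-4)) = (6*(-7))*((-16 + 24/(-1)) + 2*(-4)) = -42*((-16 + 24*(-1)) - 8) = -42*((-16 - 24) - 8) = -42*(-40 - 8) = -42*(-48) = 2016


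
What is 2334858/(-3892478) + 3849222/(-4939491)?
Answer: -4419337004899/3204476674783 ≈ -1.3791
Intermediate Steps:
2334858/(-3892478) + 3849222/(-4939491) = 2334858*(-1/3892478) + 3849222*(-1/4939491) = -1167429/1946239 - 1283074/1646497 = -4419337004899/3204476674783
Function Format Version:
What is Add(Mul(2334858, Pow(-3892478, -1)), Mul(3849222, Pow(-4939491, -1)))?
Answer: Rational(-4419337004899, 3204476674783) ≈ -1.3791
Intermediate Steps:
Add(Mul(2334858, Pow(-3892478, -1)), Mul(3849222, Pow(-4939491, -1))) = Add(Mul(2334858, Rational(-1, 3892478)), Mul(3849222, Rational(-1, 4939491))) = Add(Rational(-1167429, 1946239), Rational(-1283074, 1646497)) = Rational(-4419337004899, 3204476674783)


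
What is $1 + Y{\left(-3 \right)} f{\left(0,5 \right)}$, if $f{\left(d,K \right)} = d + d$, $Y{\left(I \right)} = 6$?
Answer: $1$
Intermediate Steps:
$f{\left(d,K \right)} = 2 d$
$1 + Y{\left(-3 \right)} f{\left(0,5 \right)} = 1 + 6 \cdot 2 \cdot 0 = 1 + 6 \cdot 0 = 1 + 0 = 1$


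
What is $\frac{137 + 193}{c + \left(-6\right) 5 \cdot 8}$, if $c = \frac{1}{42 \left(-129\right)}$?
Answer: $- \frac{162540}{118211} \approx -1.375$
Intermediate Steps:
$c = - \frac{1}{5418}$ ($c = \frac{1}{42} \left(- \frac{1}{129}\right) = - \frac{1}{5418} \approx -0.00018457$)
$\frac{137 + 193}{c + \left(-6\right) 5 \cdot 8} = \frac{137 + 193}{- \frac{1}{5418} + \left(-6\right) 5 \cdot 8} = \frac{330}{- \frac{1}{5418} - 240} = \frac{330}{- \frac{1300321}{5418}} = 330 \left(- \frac{5418}{1300321}\right) = - \frac{162540}{118211}$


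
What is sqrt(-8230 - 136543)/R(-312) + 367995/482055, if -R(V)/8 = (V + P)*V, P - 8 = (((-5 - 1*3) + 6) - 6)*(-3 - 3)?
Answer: 24533/32137 - I*sqrt(144773)/638976 ≈ 0.76339 - 0.00059547*I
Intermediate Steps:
P = 56 (P = 8 + (((-5 - 1*3) + 6) - 6)*(-3 - 3) = 8 + (((-5 - 3) + 6) - 6)*(-6) = 8 + ((-8 + 6) - 6)*(-6) = 8 + (-2 - 6)*(-6) = 8 - 8*(-6) = 8 + 48 = 56)
R(V) = -8*V*(56 + V) (R(V) = -8*(V + 56)*V = -8*(56 + V)*V = -8*V*(56 + V))
sqrt(-8230 - 136543)/R(-312) + 367995/482055 = sqrt(-8230 - 136543)/((-8*(-312)*(56 - 312))) + 367995/482055 = sqrt(-144773)/((-8*(-312)*(-256))) + 367995*(1/482055) = (I*sqrt(144773))/(-638976) + 24533/32137 = (I*sqrt(144773))*(-1/638976) + 24533/32137 = -I*sqrt(144773)/638976 + 24533/32137 = 24533/32137 - I*sqrt(144773)/638976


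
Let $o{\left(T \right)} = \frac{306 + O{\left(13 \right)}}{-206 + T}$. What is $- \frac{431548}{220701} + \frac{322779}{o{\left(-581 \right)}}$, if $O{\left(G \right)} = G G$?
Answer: $- \frac{4312633386421}{8064075} \approx -5.348 \cdot 10^{5}$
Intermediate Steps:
$O{\left(G \right)} = G^{2}$
$o{\left(T \right)} = \frac{475}{-206 + T}$ ($o{\left(T \right)} = \frac{306 + 13^{2}}{-206 + T} = \frac{306 + 169}{-206 + T} = \frac{475}{-206 + T}$)
$- \frac{431548}{220701} + \frac{322779}{o{\left(-581 \right)}} = - \frac{431548}{220701} + \frac{322779}{475 \frac{1}{-206 - 581}} = \left(-431548\right) \frac{1}{220701} + \frac{322779}{475 \frac{1}{-787}} = - \frac{33196}{16977} + \frac{322779}{475 \left(- \frac{1}{787}\right)} = - \frac{33196}{16977} + \frac{322779}{- \frac{475}{787}} = - \frac{33196}{16977} + 322779 \left(- \frac{787}{475}\right) = - \frac{33196}{16977} - \frac{254027073}{475} = - \frac{4312633386421}{8064075}$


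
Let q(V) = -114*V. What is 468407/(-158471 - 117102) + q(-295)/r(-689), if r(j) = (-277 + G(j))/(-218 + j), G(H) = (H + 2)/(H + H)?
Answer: 11582794317454807/104998548887 ≈ 1.1031e+5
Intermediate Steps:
G(H) = (2 + H)/(2*H) (G(H) = (2 + H)/((2*H)) = (2 + H)*(1/(2*H)) = (2 + H)/(2*H))
r(j) = (-277 + (2 + j)/(2*j))/(-218 + j)
468407/(-158471 - 117102) + q(-295)/r(-689) = 468407/(-158471 - 117102) + (-114*(-295))/(((½)*(2 - 553*(-689))/(-689*(-218 - 689)))) = 468407/(-275573) + 33630/(((½)*(-1/689)*(2 + 381017)/(-907))) = 468407*(-1/275573) + 33630/(((½)*(-1/689)*(-1/907)*381019)) = -468407/275573 + 33630/(381019/1249846) = -468407/275573 + 33630*(1249846/381019) = -468407/275573 + 42032320980/381019 = 11582794317454807/104998548887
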